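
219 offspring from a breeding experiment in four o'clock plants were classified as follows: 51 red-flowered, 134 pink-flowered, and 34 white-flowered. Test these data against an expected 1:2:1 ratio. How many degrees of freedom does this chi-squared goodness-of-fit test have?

A goodness-of-fit test with 3 phenotype classes has df = 3 − 1 = 2.

2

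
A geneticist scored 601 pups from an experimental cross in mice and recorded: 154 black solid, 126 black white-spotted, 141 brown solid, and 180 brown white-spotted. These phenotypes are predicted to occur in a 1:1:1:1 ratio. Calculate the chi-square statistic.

10.468

The 1:1:1:1 ratio has 4 parts, so with N = 601 the expected counts are:
  black solid: 601 × 1/4 = 150.25
  black white-spotted: 601 × 1/4 = 150.25
  brown solid: 601 × 1/4 = 150.25
  brown white-spotted: 601 × 1/4 = 150.25
χ² = Σ (O − E)² / E
  black solid: (154 − 150.25)² / 150.25 = 0.0936
  black white-spotted: (126 − 150.25)² / 150.25 = 3.9139
  brown solid: (141 − 150.25)² / 150.25 = 0.5695
  brown white-spotted: (180 − 150.25)² / 150.25 = 5.8906
χ² = 0.0936 + 3.9139 + 0.5695 + 5.8906 = 10.4676 ≈ 10.468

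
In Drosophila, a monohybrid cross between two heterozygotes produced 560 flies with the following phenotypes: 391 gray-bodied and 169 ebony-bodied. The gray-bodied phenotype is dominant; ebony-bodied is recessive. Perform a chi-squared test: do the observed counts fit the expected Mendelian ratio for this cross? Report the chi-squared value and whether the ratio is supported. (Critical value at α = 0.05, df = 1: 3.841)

8.010; not consistent

For a monohybrid cross between heterozygotes with complete dominance, the expected phenotypic ratio is 3:1.
Total ratio parts = 4. Expected numbers out of 560:
  gray-bodied: 560 × 3/4 = 420
  ebony-bodied: 560 × 1/4 = 140
χ² = Σ (O − E)² / E
  gray-bodied: (391 − 420)² / 420 = 2.0024
  ebony-bodied: (169 − 140)² / 140 = 6.0071
χ² = 2.0024 + 6.0071 = 8.0095 ≈ 8.010
Degrees of freedom = 2 − 1 = 1; critical value at α = 0.05 is 3.841.
Since 8.010 > 3.841, we reject the null hypothesis — the data do not fit the 3:1 ratio.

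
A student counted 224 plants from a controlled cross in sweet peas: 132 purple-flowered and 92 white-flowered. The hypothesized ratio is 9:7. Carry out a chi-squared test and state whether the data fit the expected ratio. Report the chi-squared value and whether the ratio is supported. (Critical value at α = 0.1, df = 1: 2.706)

The 9:7 ratio has 16 parts, so with N = 224 the expected counts are:
  purple-flowered: 224 × 9/16 = 126
  white-flowered: 224 × 7/16 = 98
χ² = Σ (O − E)² / E
  purple-flowered: (132 − 126)² / 126 = 0.2857
  white-flowered: (92 − 98)² / 98 = 0.3673
χ² = 0.2857 + 0.3673 = 0.653
Degrees of freedom = 2 − 1 = 1; critical value at α = 0.1 is 2.706.
Since 0.653 < 2.706, we fail to reject the null hypothesis — the data are consistent with the 9:7 ratio.

0.653; consistent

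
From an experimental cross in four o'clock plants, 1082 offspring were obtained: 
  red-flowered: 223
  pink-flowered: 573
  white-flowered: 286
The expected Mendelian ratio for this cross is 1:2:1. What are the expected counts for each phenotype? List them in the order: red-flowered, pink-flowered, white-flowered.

Under the 1:2:1 hypothesis (Σ ratio = 4, N = 1082):
  red-flowered: 1082 × 1/4 = 270.5
  pink-flowered: 1082 × 2/4 = 541
  white-flowered: 1082 × 1/4 = 270.5

270.5, 541, 270.5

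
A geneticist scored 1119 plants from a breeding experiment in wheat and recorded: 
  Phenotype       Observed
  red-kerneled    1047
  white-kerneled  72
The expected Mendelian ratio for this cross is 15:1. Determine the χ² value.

0.065

The 15:1 ratio has 16 parts, so with N = 1119 the expected counts are:
  red-kerneled: 1119 × 15/16 = 1049.0625
  white-kerneled: 1119 × 1/16 = 69.9375
χ² = Σ (O − E)² / E
  red-kerneled: (1047 − 1049.0625)² / 1049.0625 = 0.0041
  white-kerneled: (72 − 69.9375)² / 69.9375 = 0.0608
χ² = 0.0041 + 0.0608 = 0.0649 ≈ 0.065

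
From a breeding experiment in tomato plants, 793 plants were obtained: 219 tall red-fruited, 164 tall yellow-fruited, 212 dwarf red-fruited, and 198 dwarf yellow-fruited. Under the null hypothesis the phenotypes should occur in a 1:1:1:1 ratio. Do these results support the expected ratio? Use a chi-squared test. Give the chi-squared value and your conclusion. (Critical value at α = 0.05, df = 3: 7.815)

Total ratio parts = 4. Expected numbers out of 793:
  tall red-fruited: 793 × 1/4 = 198.25
  tall yellow-fruited: 793 × 1/4 = 198.25
  dwarf red-fruited: 793 × 1/4 = 198.25
  dwarf yellow-fruited: 793 × 1/4 = 198.25
χ² = Σ (O − E)² / E
  tall red-fruited: (219 − 198.25)² / 198.25 = 2.1718
  tall yellow-fruited: (164 − 198.25)² / 198.25 = 5.9171
  dwarf red-fruited: (212 − 198.25)² / 198.25 = 0.9537
  dwarf yellow-fruited: (198 − 198.25)² / 198.25 = 0.0003
χ² = 2.1718 + 5.9171 + 0.9537 + 0.0003 = 9.0429 ≈ 9.043
Degrees of freedom = 4 − 1 = 3; critical value at α = 0.05 is 7.815.
Since 9.043 > 7.815, we reject the null hypothesis — the data do not fit the 1:1:1:1 ratio.

9.043; not consistent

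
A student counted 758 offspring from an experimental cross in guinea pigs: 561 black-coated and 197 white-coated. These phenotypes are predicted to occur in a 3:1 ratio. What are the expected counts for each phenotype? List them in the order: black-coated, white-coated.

Under the 3:1 hypothesis (Σ ratio = 4, N = 758):
  black-coated: 758 × 3/4 = 568.5
  white-coated: 758 × 1/4 = 189.5

568.5, 189.5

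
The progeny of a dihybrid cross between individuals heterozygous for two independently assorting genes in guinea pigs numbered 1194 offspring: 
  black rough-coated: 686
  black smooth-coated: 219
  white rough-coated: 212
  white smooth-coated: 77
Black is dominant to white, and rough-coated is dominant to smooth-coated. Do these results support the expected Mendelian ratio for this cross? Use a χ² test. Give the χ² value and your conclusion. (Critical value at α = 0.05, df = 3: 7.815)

A dihybrid F₂ with independent assortment and complete dominance at both loci gives a 9:3:3:1 phenotypic ratio.
Under the 9:3:3:1 hypothesis (Σ ratio = 16, N = 1194):
  black rough-coated: 1194 × 9/16 = 671.625
  black smooth-coated: 1194 × 3/16 = 223.875
  white rough-coated: 1194 × 3/16 = 223.875
  white smooth-coated: 1194 × 1/16 = 74.625
χ² = Σ (O − E)² / E
  black rough-coated: (686 − 671.625)² / 671.625 = 0.3077
  black smooth-coated: (219 − 223.875)² / 223.875 = 0.1062
  white rough-coated: (212 − 223.875)² / 223.875 = 0.6299
  white smooth-coated: (77 − 74.625)² / 74.625 = 0.0756
χ² = 0.3077 + 0.1062 + 0.6299 + 0.0756 = 1.1194 ≈ 1.119
Degrees of freedom = 4 − 1 = 3; critical value at α = 0.05 is 7.815.
Since 1.119 < 7.815, we fail to reject the null hypothesis — the data are consistent with the 9:3:3:1 ratio.

1.119; consistent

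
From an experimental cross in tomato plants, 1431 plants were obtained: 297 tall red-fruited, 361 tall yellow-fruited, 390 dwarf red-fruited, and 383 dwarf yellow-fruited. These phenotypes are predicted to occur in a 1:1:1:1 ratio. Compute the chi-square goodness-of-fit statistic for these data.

Under the 1:1:1:1 hypothesis (Σ ratio = 4, N = 1431):
  tall red-fruited: 1431 × 1/4 = 357.75
  tall yellow-fruited: 1431 × 1/4 = 357.75
  dwarf red-fruited: 1431 × 1/4 = 357.75
  dwarf yellow-fruited: 1431 × 1/4 = 357.75
χ² = Σ (O − E)² / E
  tall red-fruited: (297 − 357.75)² / 357.75 = 10.3160
  tall yellow-fruited: (361 − 357.75)² / 357.75 = 0.0295
  dwarf red-fruited: (390 − 357.75)² / 357.75 = 2.9072
  dwarf yellow-fruited: (383 − 357.75)² / 357.75 = 1.7821
χ² = 10.3160 + 0.0295 + 2.9072 + 1.7821 = 15.0348 ≈ 15.035

15.035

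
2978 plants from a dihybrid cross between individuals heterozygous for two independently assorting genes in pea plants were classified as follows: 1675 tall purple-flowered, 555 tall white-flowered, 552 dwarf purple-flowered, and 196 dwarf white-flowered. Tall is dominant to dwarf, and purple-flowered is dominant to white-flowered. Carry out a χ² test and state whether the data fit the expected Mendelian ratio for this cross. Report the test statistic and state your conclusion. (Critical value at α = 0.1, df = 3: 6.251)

A dihybrid F₂ with independent assortment and complete dominance at both loci gives a 9:3:3:1 phenotypic ratio.
Total ratio parts = 16. Expected numbers out of 2978:
  tall purple-flowered: 2978 × 9/16 = 1675.125
  tall white-flowered: 2978 × 3/16 = 558.375
  dwarf purple-flowered: 2978 × 3/16 = 558.375
  dwarf white-flowered: 2978 × 1/16 = 186.125
χ² = Σ (O − E)² / E
  tall purple-flowered: (1675 − 1675.125)² / 1675.125 = 0.0000
  tall white-flowered: (555 − 558.375)² / 558.375 = 0.0204
  dwarf purple-flowered: (552 − 558.375)² / 558.375 = 0.0728
  dwarf white-flowered: (196 − 186.125)² / 186.125 = 0.5239
χ² = 0.0000 + 0.0204 + 0.0728 + 0.5239 = 0.6171 ≈ 0.617
Degrees of freedom = 4 − 1 = 3; critical value at α = 0.1 is 6.251.
Since 0.617 < 6.251, we fail to reject the null hypothesis — the data are consistent with the 9:3:3:1 ratio.

0.617; consistent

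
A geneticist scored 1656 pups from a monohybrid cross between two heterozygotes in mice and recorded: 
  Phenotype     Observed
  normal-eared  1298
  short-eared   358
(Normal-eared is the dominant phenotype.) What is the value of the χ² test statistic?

10.100

For a monohybrid cross between heterozygotes with complete dominance, the expected phenotypic ratio is 3:1.
Total ratio parts = 4. Expected numbers out of 1656:
  normal-eared: 1656 × 3/4 = 1242
  short-eared: 1656 × 1/4 = 414
χ² = Σ (O − E)² / E
  normal-eared: (1298 − 1242)² / 1242 = 2.5250
  short-eared: (358 − 414)² / 414 = 7.5749
χ² = 2.5250 + 7.5749 = 10.0999 ≈ 10.100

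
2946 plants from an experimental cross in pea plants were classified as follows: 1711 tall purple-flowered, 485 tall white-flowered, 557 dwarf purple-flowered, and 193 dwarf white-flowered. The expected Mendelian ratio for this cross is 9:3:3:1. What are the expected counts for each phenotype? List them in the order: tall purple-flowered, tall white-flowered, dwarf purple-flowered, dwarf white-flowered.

1657.125, 552.375, 552.375, 184.125

Under the 9:3:3:1 hypothesis (Σ ratio = 16, N = 2946):
  tall purple-flowered: 2946 × 9/16 = 1657.125
  tall white-flowered: 2946 × 3/16 = 552.375
  dwarf purple-flowered: 2946 × 3/16 = 552.375
  dwarf white-flowered: 2946 × 1/16 = 184.125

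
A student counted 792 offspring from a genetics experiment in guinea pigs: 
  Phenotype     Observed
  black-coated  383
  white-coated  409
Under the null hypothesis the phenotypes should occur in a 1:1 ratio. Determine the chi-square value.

Total ratio parts = 2. Expected numbers out of 792:
  black-coated: 792 × 1/2 = 396
  white-coated: 792 × 1/2 = 396
χ² = Σ (O − E)² / E
  black-coated: (383 − 396)² / 396 = 0.4268
  white-coated: (409 − 396)² / 396 = 0.4268
χ² = 0.4268 + 0.4268 = 0.8536 ≈ 0.854

0.854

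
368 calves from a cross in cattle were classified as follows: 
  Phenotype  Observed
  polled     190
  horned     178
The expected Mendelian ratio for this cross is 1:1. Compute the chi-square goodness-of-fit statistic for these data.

0.391

Under the 1:1 hypothesis (Σ ratio = 2, N = 368):
  polled: 368 × 1/2 = 184
  horned: 368 × 1/2 = 184
χ² = Σ (O − E)² / E
  polled: (190 − 184)² / 184 = 0.1957
  horned: (178 − 184)² / 184 = 0.1957
χ² = 0.1957 + 0.1957 = 0.3914 ≈ 0.391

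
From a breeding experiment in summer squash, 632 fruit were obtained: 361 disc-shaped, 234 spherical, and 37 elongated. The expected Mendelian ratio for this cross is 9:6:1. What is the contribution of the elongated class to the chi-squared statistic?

The 9:6:1 ratio has 16 parts, so with N = 632 the expected counts are:
  disc-shaped: 632 × 9/16 = 355.5
  spherical: 632 × 6/16 = 237
  elongated: 632 × 1/16 = 39.5
Contribution of elongated: (37 − 39.5)² / 39.5 = 0.1582

0.158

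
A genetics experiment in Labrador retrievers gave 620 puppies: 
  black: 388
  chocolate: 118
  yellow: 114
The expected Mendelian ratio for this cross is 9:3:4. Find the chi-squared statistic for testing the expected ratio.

Total ratio parts = 16. Expected numbers out of 620:
  black: 620 × 9/16 = 348.75
  chocolate: 620 × 3/16 = 116.25
  yellow: 620 × 4/16 = 155
χ² = Σ (O − E)² / E
  black: (388 − 348.75)² / 348.75 = 4.4174
  chocolate: (118 − 116.25)² / 116.25 = 0.0263
  yellow: (114 − 155)² / 155 = 10.8452
χ² = 4.4174 + 0.0263 + 10.8452 = 15.2889 ≈ 15.289

15.289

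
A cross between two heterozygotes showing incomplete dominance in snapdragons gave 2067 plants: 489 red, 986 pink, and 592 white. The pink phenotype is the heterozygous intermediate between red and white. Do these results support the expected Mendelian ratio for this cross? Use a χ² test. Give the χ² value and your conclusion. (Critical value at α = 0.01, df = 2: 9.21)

14.631; not consistent

With incomplete dominance, a heterozygote × heterozygote cross gives a 1:2:1 phenotypic ratio.
Expected counts for N = 2067 under a 1:2:1 ratio (total parts = 4):
  red: 2067 × 1/4 = 516.75
  pink: 2067 × 2/4 = 1033.5
  white: 2067 × 1/4 = 516.75
χ² = Σ (O − E)² / E
  red: (489 − 516.75)² / 516.75 = 1.4902
  pink: (986 − 1033.5)² / 1033.5 = 2.1831
  white: (592 − 516.75)² / 516.75 = 10.9580
χ² = 1.4902 + 2.1831 + 10.9580 = 14.6313 ≈ 14.631
Degrees of freedom = 3 − 1 = 2; critical value at α = 0.01 is 9.21.
Since 14.631 > 9.21, we reject the null hypothesis — the data do not fit the 1:2:1 ratio.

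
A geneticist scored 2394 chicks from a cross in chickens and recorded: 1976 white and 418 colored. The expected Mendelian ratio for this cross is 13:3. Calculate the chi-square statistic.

Expected counts for N = 2394 under a 13:3 ratio (total parts = 16):
  white: 2394 × 13/16 = 1945.125
  colored: 2394 × 3/16 = 448.875
χ² = Σ (O − E)² / E
  white: (1976 − 1945.125)² / 1945.125 = 0.4901
  colored: (418 − 448.875)² / 448.875 = 2.1237
χ² = 0.4901 + 2.1237 = 2.6138 ≈ 2.614

2.614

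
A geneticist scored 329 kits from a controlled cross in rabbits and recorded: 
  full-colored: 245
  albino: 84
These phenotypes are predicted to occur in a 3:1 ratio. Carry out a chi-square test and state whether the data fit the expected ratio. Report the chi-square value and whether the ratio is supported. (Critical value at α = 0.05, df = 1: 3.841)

0.050; consistent

The 3:1 ratio has 4 parts, so with N = 329 the expected counts are:
  full-colored: 329 × 3/4 = 246.75
  albino: 329 × 1/4 = 82.25
χ² = Σ (O − E)² / E
  full-colored: (245 − 246.75)² / 246.75 = 0.0124
  albino: (84 − 82.25)² / 82.25 = 0.0372
χ² = 0.0124 + 0.0372 = 0.0496 ≈ 0.050
Degrees of freedom = 2 − 1 = 1; critical value at α = 0.05 is 3.841.
Since 0.050 < 3.841, we fail to reject the null hypothesis — the data are consistent with the 3:1 ratio.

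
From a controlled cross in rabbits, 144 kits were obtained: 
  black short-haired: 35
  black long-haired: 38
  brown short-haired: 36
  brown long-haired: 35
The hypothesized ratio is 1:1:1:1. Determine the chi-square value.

0.167

The 1:1:1:1 ratio has 4 parts, so with N = 144 the expected counts are:
  black short-haired: 144 × 1/4 = 36
  black long-haired: 144 × 1/4 = 36
  brown short-haired: 144 × 1/4 = 36
  brown long-haired: 144 × 1/4 = 36
χ² = Σ (O − E)² / E
  black short-haired: (35 − 36)² / 36 = 0.0278
  black long-haired: (38 − 36)² / 36 = 0.1111
  brown short-haired: (36 − 36)² / 36 = 0.0000
  brown long-haired: (35 − 36)² / 36 = 0.0278
χ² = 0.0278 + 0.1111 + 0.0000 + 0.0278 = 0.1667 ≈ 0.167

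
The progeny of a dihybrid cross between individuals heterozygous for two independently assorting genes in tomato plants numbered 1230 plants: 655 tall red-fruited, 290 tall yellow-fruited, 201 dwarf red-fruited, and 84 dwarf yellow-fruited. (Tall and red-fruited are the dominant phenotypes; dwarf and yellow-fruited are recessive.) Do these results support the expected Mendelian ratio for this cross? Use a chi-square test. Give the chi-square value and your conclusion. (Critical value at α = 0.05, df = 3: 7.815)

21.717; not consistent

A dihybrid F₂ with independent assortment and complete dominance at both loci gives a 9:3:3:1 phenotypic ratio.
The 9:3:3:1 ratio has 16 parts, so with N = 1230 the expected counts are:
  tall red-fruited: 1230 × 9/16 = 691.875
  tall yellow-fruited: 1230 × 3/16 = 230.625
  dwarf red-fruited: 1230 × 3/16 = 230.625
  dwarf yellow-fruited: 1230 × 1/16 = 76.875
χ² = Σ (O − E)² / E
  tall red-fruited: (655 − 691.875)² / 691.875 = 1.9653
  tall yellow-fruited: (290 − 230.625)² / 230.625 = 15.2862
  dwarf red-fruited: (201 − 230.625)² / 230.625 = 3.8055
  dwarf yellow-fruited: (84 − 76.875)² / 76.875 = 0.6604
χ² = 1.9653 + 15.2862 + 3.8055 + 0.6604 = 21.7174 ≈ 21.717
Degrees of freedom = 4 − 1 = 3; critical value at α = 0.05 is 7.815.
Since 21.717 > 7.815, we reject the null hypothesis — the data do not fit the 9:3:3:1 ratio.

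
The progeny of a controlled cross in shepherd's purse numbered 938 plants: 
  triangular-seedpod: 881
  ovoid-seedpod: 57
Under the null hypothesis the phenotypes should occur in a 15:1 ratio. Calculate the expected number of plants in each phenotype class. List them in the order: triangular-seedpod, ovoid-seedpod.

879.375, 58.625

Under the 15:1 hypothesis (Σ ratio = 16, N = 938):
  triangular-seedpod: 938 × 15/16 = 879.375
  ovoid-seedpod: 938 × 1/16 = 58.625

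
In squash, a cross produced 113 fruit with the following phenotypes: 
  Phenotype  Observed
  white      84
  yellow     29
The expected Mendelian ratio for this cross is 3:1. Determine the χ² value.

The 3:1 ratio has 4 parts, so with N = 113 the expected counts are:
  white: 113 × 3/4 = 84.75
  yellow: 113 × 1/4 = 28.25
χ² = Σ (O − E)² / E
  white: (84 − 84.75)² / 84.75 = 0.0066
  yellow: (29 − 28.25)² / 28.25 = 0.0199
χ² = 0.0066 + 0.0199 = 0.0265 ≈ 0.027

0.027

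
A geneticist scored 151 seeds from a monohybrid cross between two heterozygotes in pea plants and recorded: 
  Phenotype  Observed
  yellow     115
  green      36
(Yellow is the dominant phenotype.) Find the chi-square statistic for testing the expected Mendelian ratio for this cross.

0.108

For a monohybrid cross between heterozygotes with complete dominance, the expected phenotypic ratio is 3:1.
Under the 3:1 hypothesis (Σ ratio = 4, N = 151):
  yellow: 151 × 3/4 = 113.25
  green: 151 × 1/4 = 37.75
χ² = Σ (O − E)² / E
  yellow: (115 − 113.25)² / 113.25 = 0.0270
  green: (36 − 37.75)² / 37.75 = 0.0811
χ² = 0.0270 + 0.0811 = 0.1081 ≈ 0.108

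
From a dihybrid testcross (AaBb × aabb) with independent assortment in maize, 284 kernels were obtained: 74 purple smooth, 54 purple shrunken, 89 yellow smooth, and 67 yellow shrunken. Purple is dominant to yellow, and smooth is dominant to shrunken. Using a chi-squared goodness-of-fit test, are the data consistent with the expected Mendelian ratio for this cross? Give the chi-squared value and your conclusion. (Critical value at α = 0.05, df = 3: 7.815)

A dihybrid testcross with independent assortment gives a 1:1:1:1 ratio.
Under the 1:1:1:1 hypothesis (Σ ratio = 4, N = 284):
  purple smooth: 284 × 1/4 = 71
  purple shrunken: 284 × 1/4 = 71
  yellow smooth: 284 × 1/4 = 71
  yellow shrunken: 284 × 1/4 = 71
χ² = Σ (O − E)² / E
  purple smooth: (74 − 71)² / 71 = 0.1268
  purple shrunken: (54 − 71)² / 71 = 4.0704
  yellow smooth: (89 − 71)² / 71 = 4.5634
  yellow shrunken: (67 − 71)² / 71 = 0.2254
χ² = 0.1268 + 4.0704 + 4.5634 + 0.2254 = 8.986
Degrees of freedom = 4 − 1 = 3; critical value at α = 0.05 is 7.815.
Since 8.986 > 7.815, we reject the null hypothesis — the data do not fit the 1:1:1:1 ratio.

8.986; not consistent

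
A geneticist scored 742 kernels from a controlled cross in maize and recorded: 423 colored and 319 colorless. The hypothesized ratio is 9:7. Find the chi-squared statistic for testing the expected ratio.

Expected counts for N = 742 under a 9:7 ratio (total parts = 16):
  colored: 742 × 9/16 = 417.375
  colorless: 742 × 7/16 = 324.625
χ² = Σ (O − E)² / E
  colored: (423 − 417.375)² / 417.375 = 0.0758
  colorless: (319 − 324.625)² / 324.625 = 0.0975
χ² = 0.0758 + 0.0975 = 0.1733 ≈ 0.173

0.173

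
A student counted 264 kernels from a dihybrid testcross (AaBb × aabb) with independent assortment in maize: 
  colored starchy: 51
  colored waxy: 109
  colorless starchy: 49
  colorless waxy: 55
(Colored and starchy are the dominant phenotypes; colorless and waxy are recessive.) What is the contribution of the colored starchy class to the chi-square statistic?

3.409

A dihybrid testcross with independent assortment gives a 1:1:1:1 ratio.
Under the 1:1:1:1 hypothesis (Σ ratio = 4, N = 264):
  colored starchy: 264 × 1/4 = 66
  colored waxy: 264 × 1/4 = 66
  colorless starchy: 264 × 1/4 = 66
  colorless waxy: 264 × 1/4 = 66
Contribution of colored starchy: (51 − 66)² / 66 = 3.4091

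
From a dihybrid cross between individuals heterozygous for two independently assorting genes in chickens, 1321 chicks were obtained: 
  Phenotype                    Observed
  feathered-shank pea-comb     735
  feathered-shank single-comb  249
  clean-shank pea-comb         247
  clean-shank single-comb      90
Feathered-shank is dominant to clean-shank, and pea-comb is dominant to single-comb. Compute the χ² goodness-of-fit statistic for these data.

0.766

A dihybrid F₂ with independent assortment and complete dominance at both loci gives a 9:3:3:1 phenotypic ratio.
Under the 9:3:3:1 hypothesis (Σ ratio = 16, N = 1321):
  feathered-shank pea-comb: 1321 × 9/16 = 743.0625
  feathered-shank single-comb: 1321 × 3/16 = 247.6875
  clean-shank pea-comb: 1321 × 3/16 = 247.6875
  clean-shank single-comb: 1321 × 1/16 = 82.5625
χ² = Σ (O − E)² / E
  feathered-shank pea-comb: (735 − 743.0625)² / 743.0625 = 0.0875
  feathered-shank single-comb: (249 − 247.6875)² / 247.6875 = 0.0070
  clean-shank pea-comb: (247 − 247.6875)² / 247.6875 = 0.0019
  clean-shank single-comb: (90 − 82.5625)² / 82.5625 = 0.6700
χ² = 0.0875 + 0.0070 + 0.0019 + 0.6700 = 0.7664 ≈ 0.766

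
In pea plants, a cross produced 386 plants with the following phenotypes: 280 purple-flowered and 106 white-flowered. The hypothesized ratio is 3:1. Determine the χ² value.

Under the 3:1 hypothesis (Σ ratio = 4, N = 386):
  purple-flowered: 386 × 3/4 = 289.5
  white-flowered: 386 × 1/4 = 96.5
χ² = Σ (O − E)² / E
  purple-flowered: (280 − 289.5)² / 289.5 = 0.3117
  white-flowered: (106 − 96.5)² / 96.5 = 0.9352
χ² = 0.3117 + 0.9352 = 1.2469 ≈ 1.247

1.247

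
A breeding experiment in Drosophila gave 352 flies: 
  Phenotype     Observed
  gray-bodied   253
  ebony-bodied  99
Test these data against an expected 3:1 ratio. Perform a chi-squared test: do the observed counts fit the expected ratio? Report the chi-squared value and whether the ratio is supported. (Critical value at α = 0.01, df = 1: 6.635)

Under the 3:1 hypothesis (Σ ratio = 4, N = 352):
  gray-bodied: 352 × 3/4 = 264
  ebony-bodied: 352 × 1/4 = 88
χ² = Σ (O − E)² / E
  gray-bodied: (253 − 264)² / 264 = 0.4583
  ebony-bodied: (99 − 88)² / 88 = 1.3750
χ² = 0.4583 + 1.3750 = 1.8333 ≈ 1.833
Degrees of freedom = 2 − 1 = 1; critical value at α = 0.01 is 6.635.
Since 1.833 < 6.635, we fail to reject the null hypothesis — the data are consistent with the 3:1 ratio.

1.833; consistent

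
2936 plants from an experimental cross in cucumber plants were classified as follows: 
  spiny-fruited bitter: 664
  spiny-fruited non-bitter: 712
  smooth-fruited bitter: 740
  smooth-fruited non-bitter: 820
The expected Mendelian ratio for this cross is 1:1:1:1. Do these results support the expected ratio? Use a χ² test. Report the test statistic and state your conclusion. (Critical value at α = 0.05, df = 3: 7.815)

Under the 1:1:1:1 hypothesis (Σ ratio = 4, N = 2936):
  spiny-fruited bitter: 2936 × 1/4 = 734
  spiny-fruited non-bitter: 2936 × 1/4 = 734
  smooth-fruited bitter: 2936 × 1/4 = 734
  smooth-fruited non-bitter: 2936 × 1/4 = 734
χ² = Σ (O − E)² / E
  spiny-fruited bitter: (664 − 734)² / 734 = 6.6757
  spiny-fruited non-bitter: (712 − 734)² / 734 = 0.6594
  smooth-fruited bitter: (740 − 734)² / 734 = 0.0490
  smooth-fruited non-bitter: (820 − 734)² / 734 = 10.0763
χ² = 6.6757 + 0.6594 + 0.0490 + 10.0763 = 17.4604 ≈ 17.460
Degrees of freedom = 4 − 1 = 3; critical value at α = 0.05 is 7.815.
Since 17.460 > 7.815, we reject the null hypothesis — the data do not fit the 1:1:1:1 ratio.

17.460; not consistent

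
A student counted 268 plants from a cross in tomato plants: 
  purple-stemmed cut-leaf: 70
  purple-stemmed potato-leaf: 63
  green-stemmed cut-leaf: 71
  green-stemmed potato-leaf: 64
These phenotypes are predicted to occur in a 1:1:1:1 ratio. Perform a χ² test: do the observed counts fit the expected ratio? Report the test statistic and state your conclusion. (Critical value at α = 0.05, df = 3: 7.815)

0.746; consistent

Under the 1:1:1:1 hypothesis (Σ ratio = 4, N = 268):
  purple-stemmed cut-leaf: 268 × 1/4 = 67
  purple-stemmed potato-leaf: 268 × 1/4 = 67
  green-stemmed cut-leaf: 268 × 1/4 = 67
  green-stemmed potato-leaf: 268 × 1/4 = 67
χ² = Σ (O − E)² / E
  purple-stemmed cut-leaf: (70 − 67)² / 67 = 0.1343
  purple-stemmed potato-leaf: (63 − 67)² / 67 = 0.2388
  green-stemmed cut-leaf: (71 − 67)² / 67 = 0.2388
  green-stemmed potato-leaf: (64 − 67)² / 67 = 0.1343
χ² = 0.1343 + 0.2388 + 0.2388 + 0.1343 = 0.7462 ≈ 0.746
Degrees of freedom = 4 − 1 = 3; critical value at α = 0.05 is 7.815.
Since 0.746 < 7.815, we fail to reject the null hypothesis — the data are consistent with the 1:1:1:1 ratio.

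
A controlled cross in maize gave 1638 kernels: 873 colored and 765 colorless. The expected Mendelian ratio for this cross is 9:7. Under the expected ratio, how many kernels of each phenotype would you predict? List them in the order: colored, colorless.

Total ratio parts = 16. Expected numbers out of 1638:
  colored: 1638 × 9/16 = 921.375
  colorless: 1638 × 7/16 = 716.625

921.375, 716.625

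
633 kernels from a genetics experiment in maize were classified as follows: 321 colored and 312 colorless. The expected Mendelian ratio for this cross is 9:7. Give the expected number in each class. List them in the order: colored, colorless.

356.0625, 276.9375

The 9:7 ratio has 16 parts, so with N = 633 the expected counts are:
  colored: 633 × 9/16 = 356.0625
  colorless: 633 × 7/16 = 276.9375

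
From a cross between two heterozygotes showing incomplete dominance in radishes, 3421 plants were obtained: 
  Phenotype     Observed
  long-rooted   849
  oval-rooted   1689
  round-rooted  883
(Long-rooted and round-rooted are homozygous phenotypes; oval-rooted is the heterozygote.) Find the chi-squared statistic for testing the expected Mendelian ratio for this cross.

1.216

With incomplete dominance, a heterozygote × heterozygote cross gives a 1:2:1 phenotypic ratio.
The 1:2:1 ratio has 4 parts, so with N = 3421 the expected counts are:
  long-rooted: 3421 × 1/4 = 855.25
  oval-rooted: 3421 × 2/4 = 1710.5
  round-rooted: 3421 × 1/4 = 855.25
χ² = Σ (O − E)² / E
  long-rooted: (849 − 855.25)² / 855.25 = 0.0457
  oval-rooted: (1689 − 1710.5)² / 1710.5 = 0.2702
  round-rooted: (883 − 855.25)² / 855.25 = 0.9004
χ² = 0.0457 + 0.2702 + 0.9004 = 1.2163 ≈ 1.216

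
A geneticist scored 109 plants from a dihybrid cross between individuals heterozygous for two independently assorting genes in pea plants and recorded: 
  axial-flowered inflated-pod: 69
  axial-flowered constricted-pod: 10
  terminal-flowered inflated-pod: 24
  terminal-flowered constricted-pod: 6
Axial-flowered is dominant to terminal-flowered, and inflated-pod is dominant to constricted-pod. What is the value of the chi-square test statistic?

7.012

A dihybrid F₂ with independent assortment and complete dominance at both loci gives a 9:3:3:1 phenotypic ratio.
Expected counts for N = 109 under a 9:3:3:1 ratio (total parts = 16):
  axial-flowered inflated-pod: 109 × 9/16 = 61.3125
  axial-flowered constricted-pod: 109 × 3/16 = 20.4375
  terminal-flowered inflated-pod: 109 × 3/16 = 20.4375
  terminal-flowered constricted-pod: 109 × 1/16 = 6.8125
χ² = Σ (O − E)² / E
  axial-flowered inflated-pod: (69 − 61.3125)² / 61.3125 = 0.9639
  axial-flowered constricted-pod: (10 − 20.4375)² / 20.4375 = 5.3305
  terminal-flowered inflated-pod: (24 − 20.4375)² / 20.4375 = 0.6210
  terminal-flowered constricted-pod: (6 − 6.8125)² / 6.8125 = 0.0969
χ² = 0.9639 + 5.3305 + 0.6210 + 0.0969 = 7.0123 ≈ 7.012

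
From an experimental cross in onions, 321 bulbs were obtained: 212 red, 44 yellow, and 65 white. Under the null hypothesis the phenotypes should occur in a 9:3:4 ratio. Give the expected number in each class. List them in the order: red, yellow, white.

Under the 9:3:4 hypothesis (Σ ratio = 16, N = 321):
  red: 321 × 9/16 = 180.5625
  yellow: 321 × 3/16 = 60.1875
  white: 321 × 4/16 = 80.25

180.5625, 60.1875, 80.25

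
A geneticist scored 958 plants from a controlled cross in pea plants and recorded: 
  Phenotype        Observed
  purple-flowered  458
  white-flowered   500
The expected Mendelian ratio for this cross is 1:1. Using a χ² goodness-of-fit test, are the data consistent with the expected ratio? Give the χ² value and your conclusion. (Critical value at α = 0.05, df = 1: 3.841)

1.841; consistent

Total ratio parts = 2. Expected numbers out of 958:
  purple-flowered: 958 × 1/2 = 479
  white-flowered: 958 × 1/2 = 479
χ² = Σ (O − E)² / E
  purple-flowered: (458 − 479)² / 479 = 0.9207
  white-flowered: (500 − 479)² / 479 = 0.9207
χ² = 0.9207 + 0.9207 = 1.8414 ≈ 1.841
Degrees of freedom = 2 − 1 = 1; critical value at α = 0.05 is 3.841.
Since 1.841 < 3.841, we fail to reject the null hypothesis — the data are consistent with the 1:1 ratio.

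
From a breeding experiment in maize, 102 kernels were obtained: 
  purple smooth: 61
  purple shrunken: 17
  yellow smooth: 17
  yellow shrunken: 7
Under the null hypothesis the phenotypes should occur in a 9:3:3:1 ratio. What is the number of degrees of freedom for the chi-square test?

A goodness-of-fit test with 4 phenotype classes has df = 4 − 1 = 3.

3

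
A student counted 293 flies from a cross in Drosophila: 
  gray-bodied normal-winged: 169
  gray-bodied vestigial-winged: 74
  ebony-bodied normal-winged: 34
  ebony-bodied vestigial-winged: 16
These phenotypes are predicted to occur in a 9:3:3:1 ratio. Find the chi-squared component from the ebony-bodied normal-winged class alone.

7.980

Under the 9:3:3:1 hypothesis (Σ ratio = 16, N = 293):
  gray-bodied normal-winged: 293 × 9/16 = 164.8125
  gray-bodied vestigial-winged: 293 × 3/16 = 54.9375
  ebony-bodied normal-winged: 293 × 3/16 = 54.9375
  ebony-bodied vestigial-winged: 293 × 1/16 = 18.3125
Contribution of ebony-bodied normal-winged: (34 − 54.9375)² / 54.9375 = 7.9796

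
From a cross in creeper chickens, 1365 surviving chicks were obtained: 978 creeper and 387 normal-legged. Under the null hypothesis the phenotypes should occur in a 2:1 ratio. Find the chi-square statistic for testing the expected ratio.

15.244

The 2:1 ratio has 3 parts, so with N = 1365 the expected counts are:
  creeper: 1365 × 2/3 = 910
  normal-legged: 1365 × 1/3 = 455
χ² = Σ (O − E)² / E
  creeper: (978 − 910)² / 910 = 5.0813
  normal-legged: (387 − 455)² / 455 = 10.1626
χ² = 5.0813 + 10.1626 = 15.2439 ≈ 15.244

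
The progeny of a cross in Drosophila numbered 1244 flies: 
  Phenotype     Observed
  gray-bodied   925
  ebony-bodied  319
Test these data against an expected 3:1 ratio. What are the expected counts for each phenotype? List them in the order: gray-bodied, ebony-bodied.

Expected counts for N = 1244 under a 3:1 ratio (total parts = 4):
  gray-bodied: 1244 × 3/4 = 933
  ebony-bodied: 1244 × 1/4 = 311

933, 311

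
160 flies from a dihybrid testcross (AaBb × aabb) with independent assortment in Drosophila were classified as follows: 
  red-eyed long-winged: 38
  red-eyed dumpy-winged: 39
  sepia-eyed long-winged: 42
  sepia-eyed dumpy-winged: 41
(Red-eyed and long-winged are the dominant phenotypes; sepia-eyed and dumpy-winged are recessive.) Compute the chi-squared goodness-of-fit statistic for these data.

0.250

A dihybrid testcross with independent assortment gives a 1:1:1:1 ratio.
The 1:1:1:1 ratio has 4 parts, so with N = 160 the expected counts are:
  red-eyed long-winged: 160 × 1/4 = 40
  red-eyed dumpy-winged: 160 × 1/4 = 40
  sepia-eyed long-winged: 160 × 1/4 = 40
  sepia-eyed dumpy-winged: 160 × 1/4 = 40
χ² = Σ (O − E)² / E
  red-eyed long-winged: (38 − 40)² / 40 = 0.1000
  red-eyed dumpy-winged: (39 − 40)² / 40 = 0.0250
  sepia-eyed long-winged: (42 − 40)² / 40 = 0.1000
  sepia-eyed dumpy-winged: (41 − 40)² / 40 = 0.0250
χ² = 0.1000 + 0.0250 + 0.1000 + 0.0250 = 0.250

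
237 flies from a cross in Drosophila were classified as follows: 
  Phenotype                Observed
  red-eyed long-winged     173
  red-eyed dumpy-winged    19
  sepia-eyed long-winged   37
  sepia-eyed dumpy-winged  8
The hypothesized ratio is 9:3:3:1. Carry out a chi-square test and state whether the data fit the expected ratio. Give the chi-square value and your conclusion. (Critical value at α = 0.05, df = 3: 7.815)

30.754; not consistent

Total ratio parts = 16. Expected numbers out of 237:
  red-eyed long-winged: 237 × 9/16 = 133.3125
  red-eyed dumpy-winged: 237 × 3/16 = 44.4375
  sepia-eyed long-winged: 237 × 3/16 = 44.4375
  sepia-eyed dumpy-winged: 237 × 1/16 = 14.8125
χ² = Σ (O − E)² / E
  red-eyed long-winged: (173 − 133.3125)² / 133.3125 = 11.8151
  red-eyed dumpy-winged: (19 − 44.4375)² / 44.4375 = 14.5613
  sepia-eyed long-winged: (37 − 44.4375)² / 44.4375 = 1.2448
  sepia-eyed dumpy-winged: (8 − 14.8125)² / 14.8125 = 3.1332
χ² = 11.8151 + 14.5613 + 1.2448 + 3.1332 = 30.7544 ≈ 30.754
Degrees of freedom = 4 − 1 = 3; critical value at α = 0.05 is 7.815.
Since 30.754 > 7.815, we reject the null hypothesis — the data do not fit the 9:3:3:1 ratio.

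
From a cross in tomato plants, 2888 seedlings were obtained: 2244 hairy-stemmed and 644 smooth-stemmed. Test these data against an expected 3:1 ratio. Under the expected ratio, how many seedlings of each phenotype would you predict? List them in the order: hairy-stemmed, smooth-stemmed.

Expected counts for N = 2888 under a 3:1 ratio (total parts = 4):
  hairy-stemmed: 2888 × 3/4 = 2166
  smooth-stemmed: 2888 × 1/4 = 722

2166, 722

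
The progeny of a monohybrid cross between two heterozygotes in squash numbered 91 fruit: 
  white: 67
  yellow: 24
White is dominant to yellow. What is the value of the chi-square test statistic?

0.092

For a monohybrid cross between heterozygotes with complete dominance, the expected phenotypic ratio is 3:1.
Total ratio parts = 4. Expected numbers out of 91:
  white: 91 × 3/4 = 68.25
  yellow: 91 × 1/4 = 22.75
χ² = Σ (O − E)² / E
  white: (67 − 68.25)² / 68.25 = 0.0229
  yellow: (24 − 22.75)² / 22.75 = 0.0687
χ² = 0.0229 + 0.0687 = 0.0916 ≈ 0.092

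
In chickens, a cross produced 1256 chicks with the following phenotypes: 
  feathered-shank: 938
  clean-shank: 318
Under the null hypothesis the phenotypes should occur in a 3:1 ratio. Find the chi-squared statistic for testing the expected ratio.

Expected counts for N = 1256 under a 3:1 ratio (total parts = 4):
  feathered-shank: 1256 × 3/4 = 942
  clean-shank: 1256 × 1/4 = 314
χ² = Σ (O − E)² / E
  feathered-shank: (938 − 942)² / 942 = 0.0170
  clean-shank: (318 − 314)² / 314 = 0.0510
χ² = 0.0170 + 0.0510 = 0.068

0.068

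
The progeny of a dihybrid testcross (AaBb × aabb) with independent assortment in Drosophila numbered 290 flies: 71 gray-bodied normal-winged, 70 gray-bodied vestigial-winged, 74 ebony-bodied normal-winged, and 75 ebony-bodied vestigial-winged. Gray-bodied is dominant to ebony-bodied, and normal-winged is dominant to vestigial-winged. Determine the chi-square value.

A dihybrid testcross with independent assortment gives a 1:1:1:1 ratio.
Expected counts for N = 290 under a 1:1:1:1 ratio (total parts = 4):
  gray-bodied normal-winged: 290 × 1/4 = 72.5
  gray-bodied vestigial-winged: 290 × 1/4 = 72.5
  ebony-bodied normal-winged: 290 × 1/4 = 72.5
  ebony-bodied vestigial-winged: 290 × 1/4 = 72.5
χ² = Σ (O − E)² / E
  gray-bodied normal-winged: (71 − 72.5)² / 72.5 = 0.0310
  gray-bodied vestigial-winged: (70 − 72.5)² / 72.5 = 0.0862
  ebony-bodied normal-winged: (74 − 72.5)² / 72.5 = 0.0310
  ebony-bodied vestigial-winged: (75 − 72.5)² / 72.5 = 0.0862
χ² = 0.0310 + 0.0862 + 0.0310 + 0.0862 = 0.2344 ≈ 0.234

0.234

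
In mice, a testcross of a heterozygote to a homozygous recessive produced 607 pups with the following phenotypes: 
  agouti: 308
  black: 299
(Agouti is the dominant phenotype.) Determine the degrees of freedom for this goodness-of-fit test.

A testcross of a heterozygote (Aa × aa) gives a 1:1 phenotypic ratio.
A goodness-of-fit test with 2 phenotype classes has df = 2 − 1 = 1.

1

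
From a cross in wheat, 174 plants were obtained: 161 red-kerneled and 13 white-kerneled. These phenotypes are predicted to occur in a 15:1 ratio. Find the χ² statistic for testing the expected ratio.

0.443

Under the 15:1 hypothesis (Σ ratio = 16, N = 174):
  red-kerneled: 174 × 15/16 = 163.125
  white-kerneled: 174 × 1/16 = 10.875
χ² = Σ (O − E)² / E
  red-kerneled: (161 − 163.125)² / 163.125 = 0.0277
  white-kerneled: (13 − 10.875)² / 10.875 = 0.4152
χ² = 0.0277 + 0.4152 = 0.4429 ≈ 0.443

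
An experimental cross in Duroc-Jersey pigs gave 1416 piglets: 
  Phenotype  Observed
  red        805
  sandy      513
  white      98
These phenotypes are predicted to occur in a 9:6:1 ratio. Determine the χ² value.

Under the 9:6:1 hypothesis (Σ ratio = 16, N = 1416):
  red: 1416 × 9/16 = 796.5
  sandy: 1416 × 6/16 = 531
  white: 1416 × 1/16 = 88.5
χ² = Σ (O − E)² / E
  red: (805 − 796.5)² / 796.5 = 0.0907
  sandy: (513 − 531)² / 531 = 0.6102
  white: (98 − 88.5)² / 88.5 = 1.0198
χ² = 0.0907 + 0.6102 + 1.0198 = 1.7207 ≈ 1.721

1.721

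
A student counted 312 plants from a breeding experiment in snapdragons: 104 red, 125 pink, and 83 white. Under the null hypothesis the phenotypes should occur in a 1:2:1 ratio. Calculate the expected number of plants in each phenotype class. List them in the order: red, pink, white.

78, 156, 78

Total ratio parts = 4. Expected numbers out of 312:
  red: 312 × 1/4 = 78
  pink: 312 × 2/4 = 156
  white: 312 × 1/4 = 78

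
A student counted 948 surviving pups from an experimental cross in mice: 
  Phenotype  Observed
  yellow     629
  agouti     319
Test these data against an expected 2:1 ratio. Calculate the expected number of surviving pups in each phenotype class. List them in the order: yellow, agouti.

Expected counts for N = 948 under a 2:1 ratio (total parts = 3):
  yellow: 948 × 2/3 = 632
  agouti: 948 × 1/3 = 316

632, 316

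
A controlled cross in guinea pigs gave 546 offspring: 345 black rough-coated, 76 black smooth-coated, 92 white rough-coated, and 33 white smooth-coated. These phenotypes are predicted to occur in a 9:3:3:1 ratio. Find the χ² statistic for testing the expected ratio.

Expected counts for N = 546 under a 9:3:3:1 ratio (total parts = 16):
  black rough-coated: 546 × 9/16 = 307.125
  black smooth-coated: 546 × 3/16 = 102.375
  white rough-coated: 546 × 3/16 = 102.375
  white smooth-coated: 546 × 1/16 = 34.125
χ² = Σ (O − E)² / E
  black rough-coated: (345 − 307.125)² / 307.125 = 4.6708
  black smooth-coated: (76 − 102.375)² / 102.375 = 6.7950
  white rough-coated: (92 − 102.375)² / 102.375 = 1.0514
  white smooth-coated: (33 − 34.125)² / 34.125 = 0.0371
χ² = 4.6708 + 6.7950 + 1.0514 + 0.0371 = 12.5543 ≈ 12.554

12.554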